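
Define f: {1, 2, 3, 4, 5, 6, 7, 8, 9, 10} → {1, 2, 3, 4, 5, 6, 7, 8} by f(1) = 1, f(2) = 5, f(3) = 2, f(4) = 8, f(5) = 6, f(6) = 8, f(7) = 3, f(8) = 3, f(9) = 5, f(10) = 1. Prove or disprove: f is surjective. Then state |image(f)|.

6

No element maps to 4, so f is not surjective.
The image of f is {1, 2, 3, 5, 6, 8}, which has 6 elements.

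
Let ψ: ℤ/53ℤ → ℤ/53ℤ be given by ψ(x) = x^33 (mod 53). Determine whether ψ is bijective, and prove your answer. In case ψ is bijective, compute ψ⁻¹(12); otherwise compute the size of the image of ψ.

27

Since 53 is prime, the nonzero elements of ℤ/53ℤ form a cyclic group of order 52.
As gcd(33, 52) = 1, raising to the 33rd power is a bijection on this group: if s^33 ≡ t^33 then (st^{−1})^33 = 1, and the only element of order dividing gcd(33, 52) = 1 is 1, so s = t.
With ψ(0) = 0 this makes ψ injective on all of ℤ/53ℤ, hence bijective (finite equal-size domain and codomain). In particular ψ is bijective.
Since ψ is bijective, we find the preimage of 12. The inverse of x ↦ x^33 on (ℤ/53ℤ)^× is x ↦ x^41, because 33·41 = 1353 = 26·52 + 1 ≡ 1 (mod 52) and x^{52} = 1 for x ≠ 0 (Fermat). So ψ⁻¹(12) = 12^41 mod 53.
Repeated squaring mod 53: 12^1 ≡ 12, 12^2 ≡ 12² = 144 ≡ 38, 12^4 ≡ 38² = 1444 ≡ 13, 12^8 ≡ 13² = 169 ≡ 10, 12^16 ≡ 10² = 100 ≡ 47, 12^32 ≡ 47² = 2209 ≡ 36. Since 41 = 32 + 8 + 1, 12^41 ≡ 36·10·12: 36·10 = 360 ≡ 42, then 42·12 = 504 ≡ 27. So 12^41 ≡ 27 (mod 53).
Hence ψ⁻¹(12) = 27.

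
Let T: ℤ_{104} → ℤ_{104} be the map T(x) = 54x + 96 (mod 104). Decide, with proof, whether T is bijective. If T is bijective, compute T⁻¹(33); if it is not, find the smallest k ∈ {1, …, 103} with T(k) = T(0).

By definition, injectivity means: for all u, v in the domain, T(u) = T(v) implies u = v.
We have gcd(54, 104) = 2 > 1. Taking u = 0 and v = 52: T(0) = 96 and T(52) = 54·52 + 96 = 2904 ≡ 96 (mod 104).
So T(0) = T(52) while 0 ≠ 52, so T is not injective, hence not bijective.
Since T is not bijective, we find the least positive k with T(k) = T(0): this means 54k ≡ 0 (mod 104), i.e. 104 ∣ 54k. Since gcd(54, 104) = 2, dividing through by 2 this holds exactly when 52 ∣ 27k, and as gcd(27, 52) = 1, exactly when 52 ∣ k.
The smallest positive such k is 52.

52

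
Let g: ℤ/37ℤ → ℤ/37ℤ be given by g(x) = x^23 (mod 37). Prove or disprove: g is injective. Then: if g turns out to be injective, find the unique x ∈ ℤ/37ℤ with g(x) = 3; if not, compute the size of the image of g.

28

Since 37 is prime, the nonzero elements of ℤ/37ℤ form a cyclic group of order 36.
As gcd(23, 36) = 1, raising to the 23rd power is a bijection on this group: if a^23 ≡ b^23 then (ab^{−1})^23 = 1, and the only element of order dividing gcd(23, 36) = 1 is 1, so a = b.
With g(0) = 0 this makes g injective on all of ℤ/37ℤ, hence bijective (finite equal-size domain and codomain). In particular g is injective.
Since g is injective, we find the preimage of 3. The inverse of x ↦ x^23 on (ℤ/37ℤ)^× is x ↦ x^11, because 23·11 = 253 = 7·36 + 1 ≡ 1 (mod 36) and x^{36} = 1 for x ≠ 0 (Fermat). So g⁻¹(3) = 3^11 mod 37.
Repeated squaring mod 37: 3^1 ≡ 3, 3^2 ≡ 3² = 9, 3^4 ≡ 9² = 81 ≡ 7, 3^8 ≡ 7² = 49 ≡ 12. Since 11 = 8 + 2 + 1, 3^11 ≡ 12·9·3: 12·9 = 108 ≡ 34, then 34·3 = 102 ≡ 28. So 3^11 ≡ 28 (mod 37).
Hence g⁻¹(3) = 28.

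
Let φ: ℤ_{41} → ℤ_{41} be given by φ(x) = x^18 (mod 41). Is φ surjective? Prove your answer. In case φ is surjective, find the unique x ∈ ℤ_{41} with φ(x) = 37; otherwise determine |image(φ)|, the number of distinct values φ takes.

21

φ(20): Repeated squaring mod 41: 20^1 ≡ 20, 20^2 ≡ 20² = 400 ≡ 31, 20^4 ≡ 31² = 961 ≡ 18, 20^8 ≡ 18² = 324 ≡ 37, 20^16 ≡ 37² = 1369 ≡ 16. Since 18 = 16 + 2, 20^18 ≡ 16·31: 16·31 = 496 ≡ 4. So 20^18 ≡ 4 (mod 41).
φ(21): Repeated squaring mod 41: 21^1 ≡ 21, 21^2 ≡ 21² = 441 ≡ 31, 21^4 ≡ 31² = 961 ≡ 18, 21^8 ≡ 18² = 324 ≡ 37, 21^16 ≡ 37² = 1369 ≡ 16. Since 18 = 16 + 2, 21^18 ≡ 16·31: 16·31 = 496 ≡ 4. So 21^18 ≡ 4 (mod 41).
So φ(20) = φ(21) = 4 while 20 ≠ 21, hence φ is not injective.
A non-injective map from the 41-element set ℤ_{41} to itself takes at most 40 distinct values, so it cannot be surjective. Therefore φ is not surjective.
Since φ is not surjective, we determine |image(φ)|. Computing x^18 mod 41 for each x (by repeated squaring, reducing mod 41 at every step), the values φ(0), φ(1), …, φ(40) are: 0, 1, 31, 9, 18, 23, 33, 5, 25, 40, 16, 21, 39, 8, 32, 2, 37, 20, 10, 36, 4, 4, 36, 10, 20, 37, 2, 32, 8, 39, 21, 16, 40, 25, 5, 33, 23, 18, 9, 31, 1.
The distinct values are {0, 1, 2, 4, 5, 8, 9, 10, 16, 18, 20, 21, 23, 25, 31, 32, 33, 36, 37, 39, 40}; there are 21 of them.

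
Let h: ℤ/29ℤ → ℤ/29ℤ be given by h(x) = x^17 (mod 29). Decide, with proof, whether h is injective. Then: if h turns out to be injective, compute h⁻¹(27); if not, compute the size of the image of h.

26

Since 29 is prime, the nonzero elements of ℤ/29ℤ form a cyclic group of order 28.
As gcd(17, 28) = 1, raising to the 17th power is a bijection on this group: if s^17 ≡ t^17 then (st^{−1})^17 = 1, and the only element of order dividing gcd(17, 28) = 1 is 1, so s = t.
With h(0) = 0 this makes h injective on all of ℤ/29ℤ, hence bijective (finite equal-size domain and codomain). In particular h is injective.
Since h is injective, we find the preimage of 27. The inverse of x ↦ x^17 on (ℤ/29ℤ)^× is x ↦ x^5, because 17·5 = 85 = 3·28 + 1 ≡ 1 (mod 28) and x^{28} = 1 for x ≠ 0 (Fermat). So h⁻¹(27) = 27^5 mod 29.
Repeated squaring mod 29: 27^1 ≡ 27, 27^2 ≡ 27² = 729 ≡ 4, 27^4 ≡ 4² = 16. Since 5 = 4 + 1, 27^5 ≡ 16·27: 16·27 = 432 ≡ 26. So 27^5 ≡ 26 (mod 29).
Hence h⁻¹(27) = 26.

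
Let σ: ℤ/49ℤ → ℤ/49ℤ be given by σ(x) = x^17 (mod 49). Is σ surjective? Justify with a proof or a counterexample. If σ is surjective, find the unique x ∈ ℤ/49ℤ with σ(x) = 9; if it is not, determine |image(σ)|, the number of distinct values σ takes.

43

σ(0) = 0^17 = 0.
σ(7): Repeated squaring mod 49: 7^1 ≡ 7, 7^2 ≡ 7² = 49 ≡ 0, 7^4 ≡ 0² = 0, 7^8 ≡ 0² = 0, 7^16 ≡ 0² = 0. Since 17 = 16 + 1, 7^17 ≡ 0·7: 0·7 = 0. So 7^17 ≡ 0 (mod 49).
So σ(0) = σ(7) = 0 while 0 ≠ 7, therefore σ is not injective.
A non-injective map from the 49-element set ℤ/49ℤ to itself takes at most 48 distinct values, so it cannot be surjective. So σ is not surjective.
Since σ is not surjective, we determine |image(σ)|. Computing x^17 mod 49 for each x (by repeated squaring, reducing mod 49 at every step), the values σ(0), σ(1), …, σ(48) are: 0, 1, 46, 26, 9, 45, 20, 0, 22, 39, 12, 44, 38, 41, 0, 43, 32, 47, 30, 31, 13, 0, 15, 25, 33, 16, 24, 34, 0, 36, 18, 19, 2, 17, 6, 0, 8, 11, 5, 37, 10, 27, 0, 29, 4, 40, 23, 3, 48.
The distinct values are {0, 1, 2, 3, 4, 5, 6, 8, 9, 10, 11, 12, 13, 15, 16, 17, 18, 19, 20, 22, 23, 24, 25, 26, 27, 29, 30, 31, 32, 33, 34, 36, 37, 38, 39, 40, 41, 43, 44, 45, 46, 47, 48}; there are 43 of them.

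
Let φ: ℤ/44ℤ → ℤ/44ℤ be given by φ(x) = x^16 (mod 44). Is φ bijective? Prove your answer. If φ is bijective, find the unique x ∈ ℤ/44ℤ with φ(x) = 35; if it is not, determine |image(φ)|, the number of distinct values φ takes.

12

φ(10): Repeated squaring mod 44: 10^1 ≡ 10, 10^2 ≡ 10² = 100 ≡ 12, 10^4 ≡ 12² = 144 ≡ 12, 10^8 ≡ 12² = 144 ≡ 12, 10^16 ≡ 12² = 144 ≡ 12. So 10^16 ≡ 12 (mod 44).
φ(12): Repeated squaring mod 44: 12^1 ≡ 12, 12^2 ≡ 12² = 144 ≡ 12, 12^4 ≡ 12² = 144 ≡ 12, 12^8 ≡ 12² = 144 ≡ 12, 12^16 ≡ 12² = 144 ≡ 12. So 12^16 ≡ 12 (mod 44).
So φ(10) = φ(12) = 12 while 10 ≠ 12, so φ is not injective, hence not bijective.
Since φ is not bijective, we determine |image(φ)|. Computing x^16 mod 44 for each x (by repeated squaring, reducing mod 44 at every step), the values φ(0), φ(1), …, φ(43) are: 0, 1, 20, 25, 4, 5, 16, 37, 36, 9, 12, 33, 12, 9, 36, 37, 16, 5, 4, 25, 20, 1, 0, 1, 20, 25, 4, 5, 16, 37, 36, 9, 12, 33, 12, 9, 36, 37, 16, 5, 4, 25, 20, 1.
The distinct values are {0, 1, 4, 5, 9, 12, 16, 20, 25, 33, 36, 37}; there are 12 of them.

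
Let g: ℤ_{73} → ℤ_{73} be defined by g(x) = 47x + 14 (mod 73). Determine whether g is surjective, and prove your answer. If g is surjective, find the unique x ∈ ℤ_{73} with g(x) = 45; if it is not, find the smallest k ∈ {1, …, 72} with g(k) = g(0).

69

Recall: g is surjective if every y in the codomain equals g(x) for some x in the domain.
Since gcd(47, 73) = 1, 47 is invertible modulo 73. Euclid's algorithm: 73 = 1·47 + 26, 47 = 1·26 + 21, 26 = 1·21 + 5, 21 = 4·5 + 1; back-substituting gives 1 = 14·47 − 9·73, so 47⁻¹ ≡ 14 (mod 73).
Then y ↦ 14(y − 14) is a two-sided inverse to g, so every y ∈ ℤ_{73} has a preimage.
Therefore g is surjective.
Since g is surjective, we find g⁻¹(45): we need 47x ≡ 45 − 14 ≡ 31 (mod 73). Using 47⁻¹ = 14: x ≡ 14·31 = 434 = 5·73 + 69, so x = 69.
Check: g(69) = 47·69 + 14 = 3257 = 44·73 + 45 ≡ 45 (mod 73).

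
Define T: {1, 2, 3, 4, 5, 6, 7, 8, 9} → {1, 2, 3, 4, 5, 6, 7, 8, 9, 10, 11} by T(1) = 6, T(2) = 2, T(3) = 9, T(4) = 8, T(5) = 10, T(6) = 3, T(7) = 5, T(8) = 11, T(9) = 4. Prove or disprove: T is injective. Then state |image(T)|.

9

The values T(1), …, T(9) are 6, 2, 9, 8, 10, 3, 5, 11, 4 — all distinct.
So T(x_1) = T(x_2) only when x_1 = x_2, and T is injective.
The image of T is {2, 3, 4, 5, 6, 8, 9, 10, 11}, which has 9 elements.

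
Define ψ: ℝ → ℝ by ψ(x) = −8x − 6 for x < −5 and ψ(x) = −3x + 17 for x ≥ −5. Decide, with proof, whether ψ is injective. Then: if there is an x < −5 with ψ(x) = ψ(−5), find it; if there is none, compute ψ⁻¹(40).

-23/4

Both pieces are strictly decreasing (slopes −8 and −3), so each is injective on its own interval.
The left piece maps (−∞, −5) onto (34, ∞); the right piece maps [−5, ∞) onto (−∞, 32].
These images are disjoint, so no value is attained by both pieces. Therefore ψ is injective.
Because the two images are disjoint, no x < −5 has ψ(x) = ψ(−5), so we compute ψ⁻¹(40): 40 lies in (34, ∞), so solve −8x − 6 = 40: x = (40 + 6)/(−8) = −23/4.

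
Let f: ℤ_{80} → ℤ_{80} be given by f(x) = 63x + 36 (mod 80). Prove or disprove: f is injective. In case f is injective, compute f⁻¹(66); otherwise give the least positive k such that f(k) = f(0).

If f(s) = f(t), then 63s ≡ 63t (mod 80). Because gcd(63, 80) = 1, we may cancel 63 to get s ≡ t (mod 80).
Thus f is injective.
We now compute 63⁻¹ mod 80 explicitly. Euclid's algorithm: 80 = 1·63 + 17, 63 = 3·17 + 12, 17 = 1·12 + 5, 12 = 2·5 + 2, 5 = 2·2 + 1; back-substituting gives 1 = 47·63 − 37·80, so 63⁻¹ ≡ 47 (mod 80).
Since f is injective, we compute f⁻¹(66): solve 63x + 36 ≡ 66 (mod 80), i.e. 63x ≡ 30 (mod 80).
Multiplying by 63⁻¹ = 47 gives x ≡ 47·30 = 1410 = 17·80 + 50 ≡ 50 (mod 80).
Check: f(50) = 63·50 + 36 = 3186 = 39·80 + 66 ≡ 66 (mod 80).

50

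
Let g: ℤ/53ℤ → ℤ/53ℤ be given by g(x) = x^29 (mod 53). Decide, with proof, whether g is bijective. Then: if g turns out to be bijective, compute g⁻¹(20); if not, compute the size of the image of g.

26

Since 53 is prime, the nonzero elements of ℤ/53ℤ form a cyclic group of order 52.
As gcd(29, 52) = 1, raising to the 29th power is a bijection on this group: if s^29 ≡ t^29 then (st^{−1})^29 = 1, and the only element of order dividing gcd(29, 52) = 1 is 1, so s = t.
With g(0) = 0 this makes g injective on all of ℤ/53ℤ, hence bijective (finite equal-size domain and codomain). In particular g is bijective.
Since g is bijective, we find the preimage of 20. The inverse of x ↦ x^29 on (ℤ/53ℤ)^× is x ↦ x^9, because 29·9 = 261 = 5·52 + 1 ≡ 1 (mod 52) and x^{52} = 1 for x ≠ 0 (Fermat). So g⁻¹(20) = 20^9 mod 53.
Repeated squaring mod 53: 20^1 ≡ 20, 20^2 ≡ 20² = 400 ≡ 29, 20^4 ≡ 29² = 841 ≡ 46, 20^8 ≡ 46² = 2116 ≡ 49. Since 9 = 8 + 1, 20^9 ≡ 49·20: 49·20 = 980 ≡ 26. So 20^9 ≡ 26 (mod 53).
Hence g⁻¹(20) = 26.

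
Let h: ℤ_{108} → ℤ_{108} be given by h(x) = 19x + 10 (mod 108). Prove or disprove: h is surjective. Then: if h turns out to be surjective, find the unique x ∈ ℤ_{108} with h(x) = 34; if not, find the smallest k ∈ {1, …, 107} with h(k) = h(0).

By definition, surjectivity means every element of the codomain has a preimage under h.
Since gcd(19, 108) = 1, 19 is invertible modulo 108. Euclid's algorithm: 108 = 5·19 + 13, 19 = 1·13 + 6, 13 = 2·6 + 1; back-substituting gives 1 = 91·19 − 16·108, so 19⁻¹ ≡ 91 (mod 108).
Then y ↦ 91(y − 10) is a two-sided inverse to h, so every y ∈ ℤ_{108} has a preimage.
Thus h is surjective.
Since h is surjective, we find h⁻¹(34): we need 19x ≡ 34 − 10 ≡ 24 (mod 108). Using 19⁻¹ = 91: x ≡ 91·24 = 2184 = 20·108 + 24, so x = 24.
Check: h(24) = 19·24 + 10 = 466 = 4·108 + 34 ≡ 34 (mod 108).

24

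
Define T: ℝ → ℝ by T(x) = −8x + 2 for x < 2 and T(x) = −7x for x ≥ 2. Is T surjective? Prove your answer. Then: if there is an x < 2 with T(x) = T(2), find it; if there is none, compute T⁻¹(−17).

17/7

Both pieces are strictly decreasing (slopes −8 and −7), so each is injective on its own interval.
The left piece maps (−∞, 2) onto (−14, ∞); the right piece maps [2, ∞) onto (−∞, −14].
These images together cover ℝ, so T is surjective.
Because the two images are disjoint, no x < 2 has T(x) = T(2), so we compute T⁻¹(−17): −17 lies in (−∞, −14], so solve −7x = −17: x = (−17 − 0)/(−7) = 17/7.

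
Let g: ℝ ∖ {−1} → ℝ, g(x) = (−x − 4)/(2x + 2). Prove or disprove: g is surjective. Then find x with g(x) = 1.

If g(x) = −1/2, cross-multiplying gives 2(−x − 4) = −1(2x + 2), which simplifies to −8 = −2 — false.  So −1/2 has no preimage and g is not surjective.
Solving g(x) = 1: cross-multiplying gives −x − 4 = 1(2x + 2), which rearranges to −3x = 6, so x = −2.

-2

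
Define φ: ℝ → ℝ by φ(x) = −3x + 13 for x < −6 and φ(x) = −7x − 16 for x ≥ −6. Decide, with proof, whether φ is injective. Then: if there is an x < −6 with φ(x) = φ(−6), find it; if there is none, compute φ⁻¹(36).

Both pieces are strictly decreasing (slopes −3 and −7), so each is injective on its own interval.
The left piece maps (−∞, −6) onto (31, ∞); the right piece maps [−6, ∞) onto (−∞, 26].
These images are disjoint, so no value is attained by both pieces. So φ is injective.
Because the two images are disjoint, no x < −6 has φ(x) = φ(−6), so we compute φ⁻¹(36): 36 lies in (31, ∞), so solve −3x + 13 = 36: x = (36 − 13)/(−3) = −23/3.

-23/3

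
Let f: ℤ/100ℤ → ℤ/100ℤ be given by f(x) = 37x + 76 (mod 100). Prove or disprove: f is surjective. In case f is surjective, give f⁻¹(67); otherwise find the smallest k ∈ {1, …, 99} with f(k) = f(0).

43

Since gcd(37, 100) = 1, 37 is invertible modulo 100. Euclid's algorithm: 100 = 2·37 + 26, 37 = 1·26 + 11, 26 = 2·11 + 4, 11 = 2·4 + 3, 4 = 1·3 + 1; back-substituting gives 1 = 73·37 − 27·100, so 37⁻¹ ≡ 73 (mod 100).
For any y ∈ ℤ/100ℤ, x = 73(y − 76) mod 100 satisfies f(x) = 37·73(y − 76) + 76 ≡ y (since 37·73 ≡ 1 mod 100). So every y has a preimage.
Therefore f is surjective.
Since f is surjective, we find f⁻¹(67): we need 37x ≡ 67 − 76 ≡ 91 (mod 100). Using 37⁻¹ = 73: x ≡ 73·91 = 6643 = 66·100 + 43, so x = 43.
Check: f(43) = 37·43 + 76 = 1667 = 16·100 + 67 ≡ 67 (mod 100).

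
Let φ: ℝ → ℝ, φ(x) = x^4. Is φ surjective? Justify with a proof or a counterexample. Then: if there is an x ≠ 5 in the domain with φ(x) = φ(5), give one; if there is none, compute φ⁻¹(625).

-5

Since 4 is even, x^4 ≥ 0 for all x ∈ ℝ, so −1 ∈ ℝ has no preimage. Therefore φ is not surjective.
For the follow-up, such an x exists: taking x = −5 ∈ ℝ gives φ(−5) = 625 = φ(5) with −5 ≠ 5.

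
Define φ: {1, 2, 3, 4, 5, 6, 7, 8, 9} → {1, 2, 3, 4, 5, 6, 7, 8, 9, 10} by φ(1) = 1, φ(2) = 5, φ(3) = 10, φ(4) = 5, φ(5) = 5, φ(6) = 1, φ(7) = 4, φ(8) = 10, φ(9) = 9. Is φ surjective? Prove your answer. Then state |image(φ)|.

5

No element maps to 2, so φ is not surjective.
The image of φ is {1, 4, 5, 9, 10}, which has 5 elements.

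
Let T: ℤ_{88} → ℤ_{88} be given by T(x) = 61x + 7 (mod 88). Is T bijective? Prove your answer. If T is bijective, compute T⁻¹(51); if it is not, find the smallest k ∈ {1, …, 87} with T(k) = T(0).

If T(u) = T(v), then 61u ≡ 61v (mod 88). Because gcd(61, 88) = 1, we may cancel 61 to get u ≡ v (mod 88).
We now compute 61⁻¹ mod 88 explicitly. Euclid's algorithm: 88 = 1·61 + 27, 61 = 2·27 + 7, 27 = 3·7 + 6, 7 = 1·6 + 1; back-substituting gives 1 = 13·61 − 9·88, so 61⁻¹ ≡ 13 (mod 88).
For any y ∈ ℤ_{88}, x = 13(y − 7) mod 88 satisfies T(x) = 61·13(y − 7) + 7 ≡ y (since 61·13 ≡ 1 mod 88). So every y has a preimage.
Therefore T is bijective.
Since T is bijective, we find T⁻¹(51): we need 61x ≡ 51 − 7 ≡ 44 (mod 88). Using 61⁻¹ = 13: x ≡ 13·44 = 572 = 6·88 + 44, so x = 44.
Check: T(44) = 61·44 + 7 = 2691 = 30·88 + 51 ≡ 51 (mod 88).

44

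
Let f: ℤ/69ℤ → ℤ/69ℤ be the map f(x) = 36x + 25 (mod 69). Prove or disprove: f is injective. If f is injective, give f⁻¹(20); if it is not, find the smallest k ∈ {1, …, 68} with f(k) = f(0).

23

We have gcd(36, 69) = 3 > 1. Taking a = 0 and b = 23: f(0) = 25 and f(23) = 36·23 + 25 = 853 ≡ 25 (mod 69).
So f(0) = f(23) while 0 ≠ 23, so f is not injective.
Since f is not injective, we find the least positive k with f(k) = f(0): this means 36k ≡ 0 (mod 69), i.e. 69 ∣ 36k. Since gcd(36, 69) = 3, dividing through by 3 this holds exactly when 23 ∣ 12k, and as gcd(12, 23) = 1, exactly when 23 ∣ k.
The smallest positive such k is 23.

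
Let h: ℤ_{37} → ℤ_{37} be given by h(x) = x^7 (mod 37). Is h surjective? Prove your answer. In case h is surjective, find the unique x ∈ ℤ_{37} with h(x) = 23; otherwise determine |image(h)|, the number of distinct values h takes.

14

Since 37 is prime, the nonzero elements of ℤ_{37} form a cyclic group of order 36.
As gcd(7, 36) = 1, raising to the 7th power is a bijection on this group: if u^7 ≡ v^7 then (uv^{−1})^7 = 1, and the only element of order dividing gcd(7, 36) = 1 is 1, so u = v.
With h(0) = 0 this makes h injective on all of ℤ_{37}, hence bijective (finite equal-size domain and codomain). In particular h is surjective.
Since h is surjective, we find the preimage of 23. The inverse of x ↦ x^7 on (ℤ_{37})^× is x ↦ x^31, because 7·31 = 217 = 6·36 + 1 ≡ 1 (mod 36) and x^{36} = 1 for x ≠ 0 (Fermat). So h⁻¹(23) = 23^31 mod 37.
Repeated squaring mod 37: 23^1 ≡ 23, 23^2 ≡ 23² = 529 ≡ 11, 23^4 ≡ 11² = 121 ≡ 10, 23^8 ≡ 10² = 100 ≡ 26, 23^16 ≡ 26² = 676 ≡ 10. Since 31 = 16 + 8 + 4 + 2 + 1, 23^31 ≡ 10·26·10·11·23: 10·26 = 260 ≡ 1, then 1·10 = 10, then 10·11 = 110 ≡ 36, then 36·23 = 828 ≡ 14. So 23^31 ≡ 14 (mod 37).
Hence h⁻¹(23) = 14.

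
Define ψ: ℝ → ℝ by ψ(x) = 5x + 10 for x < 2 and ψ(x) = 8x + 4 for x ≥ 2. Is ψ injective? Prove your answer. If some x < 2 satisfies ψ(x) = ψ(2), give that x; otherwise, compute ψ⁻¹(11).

Both pieces are strictly increasing (slopes 5 and 8), so each is injective on its own interval.
The left piece maps (−∞, 2) onto (−∞, 20); the right piece maps [2, ∞) onto [20, ∞).
These images are disjoint, so no value is attained by both pieces. Hence ψ is injective.
Because the two images are disjoint, no x < 2 has ψ(x) = ψ(2), so we compute ψ⁻¹(11): 11 lies in (−∞, 20), so solve 5x + 10 = 11: x = (11 − 10)/5 = 1/5.

1/5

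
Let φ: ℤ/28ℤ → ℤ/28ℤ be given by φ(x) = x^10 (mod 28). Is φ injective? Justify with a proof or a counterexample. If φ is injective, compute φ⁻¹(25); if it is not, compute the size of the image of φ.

8

φ(6): Repeated squaring mod 28: 6^1 ≡ 6, 6^2 ≡ 6² = 36 ≡ 8, 6^4 ≡ 8² = 64 ≡ 8, 6^8 ≡ 8² = 64 ≡ 8. Since 10 = 8 + 2, 6^10 ≡ 8·8: 8·8 = 64 ≡ 8. So 6^10 ≡ 8 (mod 28).
φ(8): Repeated squaring mod 28: 8^1 ≡ 8, 8^2 ≡ 8² = 64 ≡ 8, 8^4 ≡ 8² = 64 ≡ 8, 8^8 ≡ 8² = 64 ≡ 8. Since 10 = 8 + 2, 8^10 ≡ 8·8: 8·8 = 64 ≡ 8. So 8^10 ≡ 8 (mod 28).
So φ(6) = φ(8) = 8 while 6 ≠ 8, thus φ is not injective.
Since φ is not injective, we determine |image(φ)|. Computing x^10 mod 28 for each x (by repeated squaring, reducing mod 28 at every step), the values φ(0), φ(1), …, φ(27) are: 0, 1, 16, 25, 4, 9, 8, 21, 8, 9, 4, 25, 16, 1, 0, 1, 16, 25, 4, 9, 8, 21, 8, 9, 4, 25, 16, 1.
The distinct values are {0, 1, 4, 8, 9, 16, 21, 25}; there are 8 of them.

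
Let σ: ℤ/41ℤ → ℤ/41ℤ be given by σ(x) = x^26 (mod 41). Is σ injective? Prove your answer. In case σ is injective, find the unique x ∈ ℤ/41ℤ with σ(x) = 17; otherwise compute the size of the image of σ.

σ(20): Repeated squaring mod 41: 20^1 ≡ 20, 20^2 ≡ 20² = 400 ≡ 31, 20^4 ≡ 31² = 961 ≡ 18, 20^8 ≡ 18² = 324 ≡ 37, 20^16 ≡ 37² = 1369 ≡ 16. Since 26 = 16 + 8 + 2, 20^26 ≡ 16·37·31: 16·37 = 592 ≡ 18, then 18·31 = 558 ≡ 25. So 20^26 ≡ 25 (mod 41).
σ(21): Repeated squaring mod 41: 21^1 ≡ 21, 21^2 ≡ 21² = 441 ≡ 31, 21^4 ≡ 31² = 961 ≡ 18, 21^8 ≡ 18² = 324 ≡ 37, 21^16 ≡ 37² = 1369 ≡ 16. Since 26 = 16 + 8 + 2, 21^26 ≡ 16·37·31: 16·37 = 592 ≡ 18, then 18·31 = 558 ≡ 25. So 21^26 ≡ 25 (mod 41).
So σ(20) = σ(21) = 25 while 20 ≠ 21, so σ is not injective.
Since σ is not injective, we determine |image(σ)|. Computing x^26 mod 41 for each x (by repeated squaring, reducing mod 41 at every step), the values σ(0), σ(1), …, σ(40) are: 0, 1, 23, 9, 37, 4, 2, 21, 31, 40, 10, 8, 5, 39, 32, 36, 16, 33, 18, 20, 25, 25, 20, 18, 33, 16, 36, 32, 39, 5, 8, 10, 40, 31, 21, 2, 4, 37, 9, 23, 1.
The distinct values are {0, 1, 2, 4, 5, 8, 9, 10, 16, 18, 20, 21, 23, 25, 31, 32, 33, 36, 37, 39, 40}; there are 21 of them.

21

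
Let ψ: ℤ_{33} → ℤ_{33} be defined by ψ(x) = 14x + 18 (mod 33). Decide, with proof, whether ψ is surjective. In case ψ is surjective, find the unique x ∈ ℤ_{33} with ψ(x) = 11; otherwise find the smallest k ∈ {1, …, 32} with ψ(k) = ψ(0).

By definition, surjectivity means every element of the codomain has a preimage under ψ.
Since gcd(14, 33) = 1, 14 is invertible modulo 33. Euclid's algorithm: 33 = 2·14 + 5, 14 = 2·5 + 4, 5 = 1·4 + 1; back-substituting gives 1 = 26·14 − 11·33, so 14⁻¹ ≡ 26 (mod 33).
Then y ↦ 26(y − 18) is a two-sided inverse to ψ, so every y ∈ ℤ_{33} has a preimage.
So ψ is surjective.
Since ψ is surjective, we find ψ⁻¹(11): we need 14x ≡ 11 − 18 ≡ 26 (mod 33). Using 14⁻¹ = 26: x ≡ 26·26 = 676 = 20·33 + 16, so x = 16.
Check: ψ(16) = 14·16 + 18 = 242 = 7·33 + 11 ≡ 11 (mod 33).

16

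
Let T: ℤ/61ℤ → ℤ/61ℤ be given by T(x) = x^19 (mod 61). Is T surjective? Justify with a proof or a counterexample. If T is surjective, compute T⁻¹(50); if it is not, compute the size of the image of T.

11

Since 61 is prime, the nonzero elements of ℤ/61ℤ form a cyclic group of order 60.
As gcd(19, 60) = 1, raising to the 19th power is a bijection on this group: if s^19 ≡ t^19 then (st^{−1})^19 = 1, and the only element of order dividing gcd(19, 60) = 1 is 1, so s = t.
With T(0) = 0 this makes T injective on all of ℤ/61ℤ, hence bijective (finite equal-size domain and codomain). In particular T is surjective.
Since T is surjective, we find the preimage of 50. The inverse of x ↦ x^19 on (ℤ/61ℤ)^× is x ↦ x^19, because 19·19 = 361 = 6·60 + 1 ≡ 1 (mod 60) and x^{60} = 1 for x ≠ 0 (Fermat). So T⁻¹(50) = 50^19 mod 61.
Repeated squaring mod 61: 50^1 ≡ 50, 50^2 ≡ 50² = 2500 ≡ 60, 50^4 ≡ 60² = 3600 ≡ 1, 50^8 ≡ 1² = 1, 50^16 ≡ 1² = 1. Since 19 = 16 + 2 + 1, 50^19 ≡ 1·60·50: 1·60 = 60, then 60·50 = 3000 ≡ 11. So 50^19 ≡ 11 (mod 61).
Hence T⁻¹(50) = 11.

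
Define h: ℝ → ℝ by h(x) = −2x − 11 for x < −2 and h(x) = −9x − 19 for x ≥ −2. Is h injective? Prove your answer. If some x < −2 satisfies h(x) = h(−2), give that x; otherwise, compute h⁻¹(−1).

Both pieces are strictly decreasing (slopes −2 and −9), so each is injective on its own interval.
The left piece maps (−∞, −2) onto (−7, ∞); the right piece maps [−2, ∞) onto (−∞, −1].
These images overlap. In particular h(−2) = −1 (right piece), and solving −2x − 11 = −1 on the left piece gives x = −5 < −2.
So h(−5) = h(−2) with −5 ≠ −2, and h is not injective. This x = −5 is the requested value below −2.

-5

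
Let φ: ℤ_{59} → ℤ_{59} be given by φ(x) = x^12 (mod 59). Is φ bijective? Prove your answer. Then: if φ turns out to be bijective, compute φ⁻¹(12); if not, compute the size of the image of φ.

φ(29): Repeated squaring mod 59: 29^1 ≡ 29, 29^2 ≡ 29² = 841 ≡ 15, 29^4 ≡ 15² = 225 ≡ 48, 29^8 ≡ 48² = 2304 ≡ 3. Since 12 = 8 + 4, 29^12 ≡ 3·48: 3·48 = 144 ≡ 26. So 29^12 ≡ 26 (mod 59).
φ(30): Repeated squaring mod 59: 30^1 ≡ 30, 30^2 ≡ 30² = 900 ≡ 15, 30^4 ≡ 15² = 225 ≡ 48, 30^8 ≡ 48² = 2304 ≡ 3. Since 12 = 8 + 4, 30^12 ≡ 3·48: 3·48 = 144 ≡ 26. So 30^12 ≡ 26 (mod 59).
So φ(29) = φ(30) = 26 while 29 ≠ 30, so φ is not injective, hence not bijective.
Since φ is not bijective, we determine |image(φ)|. Computing x^12 mod 59 for each x (by repeated squaring, reducing mod 59 at every step), the values φ(0), φ(1), …, φ(58) are: 0, 1, 25, 28, 35, 41, 51, 9, 49, 17, 22, 21, 36, 7, 48, 27, 45, 46, 12, 3, 19, 16, 53, 5, 15, 29, 57, 4, 20, 26, 26, 20, 4, 57, 29, 15, 5, 53, 16, 19, 3, 12, 46, 45, 27, 48, 7, 36, 21, 22, 17, 49, 9, 51, 41, 35, 28, 25, 1.
The distinct values are {0, 1, 3, 4, 5, 7, 9, 12, 15, 16, 17, 19, 20, 21, 22, 25, 26, 27, 28, 29, 35, 36, 41, 45, 46, 48, 49, 51, 53, 57}; there are 30 of them.

30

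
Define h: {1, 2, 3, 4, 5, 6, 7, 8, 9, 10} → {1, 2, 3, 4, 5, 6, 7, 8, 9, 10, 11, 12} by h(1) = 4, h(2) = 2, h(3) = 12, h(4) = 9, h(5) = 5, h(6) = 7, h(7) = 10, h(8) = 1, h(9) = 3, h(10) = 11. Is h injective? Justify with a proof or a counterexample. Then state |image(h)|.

10

The values h(1), …, h(10) are 4, 2, 12, 9, 5, 7, 10, 1, 3, 11 — all distinct.
So h(a) = h(b) only when a = b, and h is injective.
The image of h is {1, 2, 3, 4, 5, 7, 9, 10, 11, 12}, which has 10 elements.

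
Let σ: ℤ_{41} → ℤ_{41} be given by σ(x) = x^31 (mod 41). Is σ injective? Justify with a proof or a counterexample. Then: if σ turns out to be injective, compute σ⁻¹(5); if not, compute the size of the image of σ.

36

Since 41 is prime, the nonzero elements of ℤ_{41} form a cyclic group of order 40.
As gcd(31, 40) = 1, raising to the 31st power is a bijection on this group: if x_1^31 ≡ x_2^31 then (x_1x_2^{−1})^31 = 1, and the only element of order dividing gcd(31, 40) = 1 is 1, so x_1 = x_2.
With σ(0) = 0 this makes σ injective on all of ℤ_{41}, hence bijective (finite equal-size domain and codomain). In particular σ is injective.
Since σ is injective, we find the preimage of 5. The inverse of x ↦ x^31 on (ℤ_{41})^× is x ↦ x^31, because 31·31 = 961 = 24·40 + 1 ≡ 1 (mod 40) and x^{40} = 1 for x ≠ 0 (Fermat). So σ⁻¹(5) = 5^31 mod 41.
Repeated squaring mod 41: 5^1 ≡ 5, 5^2 ≡ 5² = 25, 5^4 ≡ 25² = 625 ≡ 10, 5^8 ≡ 10² = 100 ≡ 18, 5^16 ≡ 18² = 324 ≡ 37. Since 31 = 16 + 8 + 4 + 2 + 1, 5^31 ≡ 37·18·10·25·5: 37·18 = 666 ≡ 10, then 10·10 = 100 ≡ 18, then 18·25 = 450 ≡ 40, then 40·5 = 200 ≡ 36. So 5^31 ≡ 36 (mod 41).
Hence σ⁻¹(5) = 36.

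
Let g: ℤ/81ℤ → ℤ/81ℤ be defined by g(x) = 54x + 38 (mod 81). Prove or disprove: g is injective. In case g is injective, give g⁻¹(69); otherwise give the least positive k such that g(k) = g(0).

3

By definition, g is injective if g(a) = g(b) implies a = b.
We have gcd(54, 81) = 27 > 1. Taking a = 0 and b = 3: g(0) = 38 and g(3) = 54·3 + 38 = 200 ≡ 38 (mod 81).
So g(0) = g(3) while 0 ≠ 3, thus g is not injective.
Since g is not injective, we find the least positive k with g(k) = g(0): this means 54k ≡ 0 (mod 81), i.e. 81 ∣ 54k. Since gcd(54, 81) = 27, dividing through by 27 this holds exactly when 3 ∣ 2k, and as gcd(2, 3) = 1, exactly when 3 ∣ k.
The smallest positive such k is 3.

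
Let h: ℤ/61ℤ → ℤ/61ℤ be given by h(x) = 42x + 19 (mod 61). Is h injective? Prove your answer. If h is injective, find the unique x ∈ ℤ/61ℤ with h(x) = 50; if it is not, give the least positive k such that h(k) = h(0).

Suppose h(u) = h(v) in ℤ/61ℤ. Then 42u + 19 ≡ 42v + 19 (mod 61), therefore 42(u − v) ≡ 0 (mod 61).
Since gcd(42, 61) = 1, 42 is invertible modulo 61, so u − v ≡ 0 (mod 61), i.e. u = v.
Therefore h is injective.
We now compute 42⁻¹ mod 61 explicitly. Euclid's algorithm: 61 = 1·42 + 19, 42 = 2·19 + 4, 19 = 4·4 + 3, 4 = 1·3 + 1; back-substituting gives 1 = 16·42 − 11·61, so 42⁻¹ ≡ 16 (mod 61).
Since h is injective, we find h⁻¹(50): we need 42x ≡ 50 − 19 ≡ 31 (mod 61). Using 42⁻¹ = 16: x ≡ 16·31 = 496 = 8·61 + 8, so x = 8.
Check: h(8) = 42·8 + 19 = 355 = 5·61 + 50 ≡ 50 (mod 61).

8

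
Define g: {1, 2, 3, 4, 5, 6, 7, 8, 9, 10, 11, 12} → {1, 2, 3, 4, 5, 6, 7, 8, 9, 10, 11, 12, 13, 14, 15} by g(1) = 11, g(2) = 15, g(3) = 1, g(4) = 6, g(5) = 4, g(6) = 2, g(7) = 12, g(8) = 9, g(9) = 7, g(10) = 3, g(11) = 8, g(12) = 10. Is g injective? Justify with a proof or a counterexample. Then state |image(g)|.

The values g(1), …, g(12) are 11, 15, 1, 6, 4, 2, 12, 9, 7, 3, 8, 10 — all distinct.
So g(a) = g(b) only when a = b, and g is injective.
The image of g is {1, 2, 3, 4, 6, 7, 8, 9, 10, 11, 12, 15}, which has 12 elements.

12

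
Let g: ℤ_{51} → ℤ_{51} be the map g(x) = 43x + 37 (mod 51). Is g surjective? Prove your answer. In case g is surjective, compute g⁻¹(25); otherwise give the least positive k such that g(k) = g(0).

27

Since gcd(43, 51) = 1, 43 is invertible modulo 51. Euclid's algorithm: 51 = 1·43 + 8, 43 = 5·8 + 3, 8 = 2·3 + 2, 3 = 1·2 + 1; back-substituting gives 1 = 19·43 − 16·51, so 43⁻¹ ≡ 19 (mod 51).
For any y ∈ ℤ_{51}, x = 19(y − 37) mod 51 satisfies g(x) = 43·19(y − 37) + 37 ≡ y (since 43·19 ≡ 1 mod 51). So every y has a preimage.
Therefore g is surjective.
Since g is surjective, we compute g⁻¹(25): solve 43x + 37 ≡ 25 (mod 51), i.e. 43x ≡ 39 (mod 51).
Multiplying by 43⁻¹ = 19 gives x ≡ 19·39 = 741 = 14·51 + 27 ≡ 27 (mod 51).
Check: g(27) = 43·27 + 37 = 1198 = 23·51 + 25 ≡ 25 (mod 51).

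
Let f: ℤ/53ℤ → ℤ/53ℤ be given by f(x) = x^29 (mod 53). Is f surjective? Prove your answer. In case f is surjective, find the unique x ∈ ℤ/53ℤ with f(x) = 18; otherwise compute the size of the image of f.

8

Since 53 is prime, the nonzero elements of ℤ/53ℤ form a cyclic group of order 52.
As gcd(29, 52) = 1, raising to the 29th power is a bijection on this group: if a^29 ≡ b^29 then (ab^{−1})^29 = 1, and the only element of order dividing gcd(29, 52) = 1 is 1, so a = b.
With f(0) = 0 this makes f injective on all of ℤ/53ℤ, hence bijective (finite equal-size domain and codomain). In particular f is surjective.
Since f is surjective, we find the preimage of 18. The inverse of x ↦ x^29 on (ℤ/53ℤ)^× is x ↦ x^9, because 29·9 = 261 = 5·52 + 1 ≡ 1 (mod 52) and x^{52} = 1 for x ≠ 0 (Fermat). So f⁻¹(18) = 18^9 mod 53.
Repeated squaring mod 53: 18^1 ≡ 18, 18^2 ≡ 18² = 324 ≡ 6, 18^4 ≡ 6² = 36, 18^8 ≡ 36² = 1296 ≡ 24. Since 9 = 8 + 1, 18^9 ≡ 24·18: 24·18 = 432 ≡ 8. So 18^9 ≡ 8 (mod 53).
Hence f⁻¹(18) = 8.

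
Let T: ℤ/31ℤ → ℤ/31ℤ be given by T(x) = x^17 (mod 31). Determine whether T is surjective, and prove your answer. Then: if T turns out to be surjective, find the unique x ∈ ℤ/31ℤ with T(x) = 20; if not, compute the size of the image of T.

Since 31 is prime, the nonzero elements of ℤ/31ℤ form a cyclic group of order 30.
As gcd(17, 30) = 1, raising to the 17th power is a bijection on this group: if s^17 ≡ t^17 then (st^{−1})^17 = 1, and the only element of order dividing gcd(17, 30) = 1 is 1, so s = t.
With T(0) = 0 this makes T injective on all of ℤ/31ℤ, hence bijective (finite equal-size domain and codomain). In particular T is surjective.
Since T is surjective, we find the preimage of 20. The inverse of x ↦ x^17 on (ℤ/31ℤ)^× is x ↦ x^23, because 17·23 = 391 = 13·30 + 1 ≡ 1 (mod 30) and x^{30} = 1 for x ≠ 0 (Fermat). So T⁻¹(20) = 20^23 mod 31.
Repeated squaring mod 31: 20^1 ≡ 20, 20^2 ≡ 20² = 400 ≡ 28, 20^4 ≡ 28² = 784 ≡ 9, 20^8 ≡ 9² = 81 ≡ 19, 20^16 ≡ 19² = 361 ≡ 20. Since 23 = 16 + 4 + 2 + 1, 20^23 ≡ 20·9·28·20: 20·9 = 180 ≡ 25, then 25·28 = 700 ≡ 18, then 18·20 = 360 ≡ 19. So 20^23 ≡ 19 (mod 31).
Hence T⁻¹(20) = 19.

19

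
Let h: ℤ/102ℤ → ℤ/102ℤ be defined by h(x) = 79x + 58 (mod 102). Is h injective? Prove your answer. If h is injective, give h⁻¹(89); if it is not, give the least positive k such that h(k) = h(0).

43

Recall: h is injective when h(u) = h(v) forces u = v.
Suppose h(u) = h(v) in ℤ/102ℤ. Then 79u + 58 ≡ 79v + 58 (mod 102), thus 79(u − v) ≡ 0 (mod 102).
Since gcd(79, 102) = 1, 79 is invertible modulo 102, thus u − v ≡ 0 (mod 102), i.e. u = v.
Therefore h is injective.
We now compute 79⁻¹ mod 102 explicitly. Euclid's algorithm: 102 = 1·79 + 23, 79 = 3·23 + 10, 23 = 2·10 + 3, 10 = 3·3 + 1; back-substituting gives 1 = 31·79 − 24·102, so 79⁻¹ ≡ 31 (mod 102).
Since h is injective, we find h⁻¹(89): we need 79x ≡ 89 − 58 ≡ 31 (mod 102). Using 79⁻¹ = 31: x ≡ 31·31 = 961 = 9·102 + 43, so x = 43.
Check: h(43) = 79·43 + 58 = 3455 = 33·102 + 89 ≡ 89 (mod 102).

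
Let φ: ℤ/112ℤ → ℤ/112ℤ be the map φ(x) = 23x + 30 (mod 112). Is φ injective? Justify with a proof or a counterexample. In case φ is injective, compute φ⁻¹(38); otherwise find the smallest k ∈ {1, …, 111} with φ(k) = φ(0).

88

If φ(u) = φ(v), then 23u ≡ 23v (mod 112). Because gcd(23, 112) = 1, we may cancel 23 to get u ≡ v (mod 112).
Therefore φ is injective.
We now compute 23⁻¹ mod 112 explicitly. Euclid's algorithm: 112 = 4·23 + 20, 23 = 1·20 + 3, 20 = 6·3 + 2, 3 = 1·2 + 1; back-substituting gives 1 = 39·23 − 8·112, so 23⁻¹ ≡ 39 (mod 112).
Since φ is injective, we find φ⁻¹(38): we need 23x ≡ 38 − 30 ≡ 8 (mod 112). Using 23⁻¹ = 39: x ≡ 39·8 = 312 = 2·112 + 88, so x = 88.
Check: φ(88) = 23·88 + 30 = 2054 = 18·112 + 38 ≡ 38 (mod 112).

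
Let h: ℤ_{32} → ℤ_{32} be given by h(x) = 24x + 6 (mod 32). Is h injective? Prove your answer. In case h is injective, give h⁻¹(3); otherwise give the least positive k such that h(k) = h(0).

4

We have gcd(24, 32) = 8 > 1. Taking s = 0 and t = 4: h(0) = 6 and h(4) = 24·4 + 6 = 102 ≡ 6 (mod 32).
So h(0) = h(4) while 0 ≠ 4, hence h is not injective.
Since h is not injective, we find the least positive k with h(k) = h(0): this means 24k ≡ 0 (mod 32), i.e. 32 ∣ 24k. Since gcd(24, 32) = 8, dividing through by 8 this holds exactly when 4 ∣ 3k, and as gcd(3, 4) = 1, exactly when 4 ∣ k.
The smallest positive such k is 4.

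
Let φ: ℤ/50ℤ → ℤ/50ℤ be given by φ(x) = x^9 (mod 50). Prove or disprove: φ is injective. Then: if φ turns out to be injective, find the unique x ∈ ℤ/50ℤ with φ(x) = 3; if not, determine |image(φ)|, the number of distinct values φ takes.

φ(0) = 0^9 = 0.
φ(10): Repeated squaring mod 50: 10^1 ≡ 10, 10^2 ≡ 10² = 100 ≡ 0, 10^4 ≡ 0² = 0, 10^8 ≡ 0² = 0. Since 9 = 8 + 1, 10^9 ≡ 0·10: 0·10 = 0. So 10^9 ≡ 0 (mod 50).
So φ(0) = φ(10) = 0 while 0 ≠ 10, so φ is not injective.
Since φ is not injective, we determine |image(φ)|. Computing x^9 mod 50 for each x (by repeated squaring, reducing mod 50 at every step), the values φ(0), φ(1), …, φ(49) are: 0, 1, 12, 33, 44, 25, 46, 7, 28, 39, 0, 41, 2, 23, 34, 25, 36, 47, 18, 29, 0, 31, 42, 13, 24, 25, 26, 37, 8, 19, 0, 21, 32, 3, 14, 25, 16, 27, 48, 9, 0, 11, 22, 43, 4, 25, 6, 17, 38, 49.
The distinct values are {0, 1, 2, 3, 4, 6, 7, 8, 9, 11, 12, 13, 14, 16, 17, 18, 19, 21, 22, 23, 24, 25, 26, 27, 28, 29, 31, 32, 33, 34, 36, 37, 38, 39, 41, 42, 43, 44, 46, 47, 48, 49}; there are 42 of them.

42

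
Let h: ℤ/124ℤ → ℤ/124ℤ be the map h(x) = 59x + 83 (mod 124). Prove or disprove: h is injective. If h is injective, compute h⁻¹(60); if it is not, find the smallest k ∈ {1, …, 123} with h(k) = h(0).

If h(a) = h(b), then 59a ≡ 59b (mod 124). Because gcd(59, 124) = 1, we may cancel 59 to get a ≡ b (mod 124).
So h is injective.
We now compute 59⁻¹ mod 124 explicitly. Euclid's algorithm: 124 = 2·59 + 6, 59 = 9·6 + 5, 6 = 1·5 + 1; back-substituting gives 1 = 103·59 − 49·124, so 59⁻¹ ≡ 103 (mod 124).
Since h is injective, we compute h⁻¹(60): solve 59x + 83 ≡ 60 (mod 124), i.e. 59x ≡ 101 (mod 124).
Multiplying by 59⁻¹ = 103 gives x ≡ 103·101 = 10403 = 83·124 + 111 ≡ 111 (mod 124).
Check: h(111) = 59·111 + 83 = 6632 = 53·124 + 60 ≡ 60 (mod 124).

111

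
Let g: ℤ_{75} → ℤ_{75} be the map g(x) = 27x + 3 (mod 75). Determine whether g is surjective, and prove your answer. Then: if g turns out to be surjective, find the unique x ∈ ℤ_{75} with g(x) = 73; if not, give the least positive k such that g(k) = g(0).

25

Recall that g is surjective if every y in the codomain equals g(x) for some x in the domain.
Since gcd(27, 75) = 3, we have 27x ≡ 0 (mod 3) for all x, so g(x) ≡ 0 (mod 3).
But 1 ≢ 0 (mod 3), so 1 ∈ ℤ_{75} has no preimage. Thus g is not surjective.
Since g is not surjective, we find the least positive k with g(k) = g(0): this means 27k ≡ 0 (mod 75), i.e. 75 ∣ 27k. Since gcd(27, 75) = 3, dividing through by 3 this holds exactly when 25 ∣ 9k, and as gcd(9, 25) = 1, exactly when 25 ∣ k.
The smallest positive such k is 25.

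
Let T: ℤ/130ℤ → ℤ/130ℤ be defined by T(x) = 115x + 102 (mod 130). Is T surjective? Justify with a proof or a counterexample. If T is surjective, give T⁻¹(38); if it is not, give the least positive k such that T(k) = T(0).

26

Since gcd(115, 130) = 5, we have 115x ≡ 0 (mod 5) for all x, so T(x) ≡ 2 (mod 5).
But 0 ≢ 2 (mod 5), so 0 ∈ ℤ/130ℤ has no preimage. Therefore T is not surjective.
Since T is not surjective, we find the least positive k with T(k) = T(0): this means 115k ≡ 0 (mod 130), i.e. 130 ∣ 115k. Since gcd(115, 130) = 5, dividing through by 5 this holds exactly when 26 ∣ 23k, and as gcd(23, 26) = 1, exactly when 26 ∣ k.
The smallest positive such k is 26.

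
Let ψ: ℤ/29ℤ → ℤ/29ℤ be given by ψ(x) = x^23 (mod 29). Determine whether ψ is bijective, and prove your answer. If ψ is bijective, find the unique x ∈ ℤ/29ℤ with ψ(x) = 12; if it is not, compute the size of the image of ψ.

17

Since 29 is prime, the nonzero elements of ℤ/29ℤ form a cyclic group of order 28.
As gcd(23, 28) = 1, raising to the 23rd power is a bijection on this group: if s^23 ≡ t^23 then (st^{−1})^23 = 1, and the only element of order dividing gcd(23, 28) = 1 is 1, so s = t.
With ψ(0) = 0 this makes ψ injective on all of ℤ/29ℤ, hence bijective (finite equal-size domain and codomain). In particular ψ is bijective.
Since ψ is bijective, we find the preimage of 12. The inverse of x ↦ x^23 on (ℤ/29ℤ)^× is x ↦ x^11, because 23·11 = 253 = 9·28 + 1 ≡ 1 (mod 28) and x^{28} = 1 for x ≠ 0 (Fermat). So ψ⁻¹(12) = 12^11 mod 29.
Repeated squaring mod 29: 12^1 ≡ 12, 12^2 ≡ 12² = 144 ≡ 28, 12^4 ≡ 28² = 784 ≡ 1, 12^8 ≡ 1² = 1. Since 11 = 8 + 2 + 1, 12^11 ≡ 1·28·12: 1·28 = 28, then 28·12 = 336 ≡ 17. So 12^11 ≡ 17 (mod 29).
Hence ψ⁻¹(12) = 17.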